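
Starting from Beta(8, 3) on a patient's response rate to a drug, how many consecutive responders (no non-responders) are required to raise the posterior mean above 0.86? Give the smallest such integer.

After k responders and 0 non-responders the posterior is Beta(8+k, 3), with mean (8+k)/(8+3+k).
Set (8+k)/(11+k) > 0.86 and solve: k > (0.86·11 − 8)/(1 − 0.86) = 10.429.
The smallest integer exceeding 10.429 is 11, and checking k=11: (19)/(22) = 0.8636 > 0.86.

k = 11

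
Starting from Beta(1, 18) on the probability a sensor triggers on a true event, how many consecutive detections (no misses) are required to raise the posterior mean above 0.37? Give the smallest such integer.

k = 10

After k detections and 0 misses the posterior is Beta(1+k, 18), with mean (1+k)/(1+18+k).
Set (1+k)/(19+k) > 0.37 and solve: k > (0.37·19 − 1)/(1 − 0.37) = 9.571.
The smallest integer exceeding 9.571 is 10, and checking k=10: (11)/(29) = 0.3793 > 0.37.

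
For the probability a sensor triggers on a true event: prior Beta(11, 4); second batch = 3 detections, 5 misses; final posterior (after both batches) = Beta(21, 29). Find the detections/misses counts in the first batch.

7 detections and 20 misses

Because Beta–binomial updating is additive in the counts, the combined data contributed (α_post−α_prior, β_post−β_prior) successes and failures.
Total across both batches: 21−11=10 detections, 29−4=25 misses.
Subtract the second batch: 10−3=7 detections and 25−5=20 misses.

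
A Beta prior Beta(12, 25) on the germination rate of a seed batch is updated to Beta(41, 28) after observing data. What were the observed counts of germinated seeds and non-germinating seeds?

29 germinated seeds and 3 non-germinating seeds

A Beta(α, β) prior with s successes and f failures in binomial data gives a Beta(α+s, β+f) posterior.
Match parameters: s=41−12=29, f=28−25=3.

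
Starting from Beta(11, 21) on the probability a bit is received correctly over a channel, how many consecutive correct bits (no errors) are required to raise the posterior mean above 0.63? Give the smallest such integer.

k = 25

After k correct bits and 0 errors the posterior is Beta(11+k, 21), with mean (11+k)/(11+21+k).
Set (11+k)/(32+k) > 0.63 and solve: k > (0.63·32 − 11)/(1 − 0.63) = 24.757.
The smallest integer exceeding 24.757 is 25.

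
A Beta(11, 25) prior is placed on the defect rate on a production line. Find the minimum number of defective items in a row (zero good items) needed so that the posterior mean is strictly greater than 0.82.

After k defective items and 0 good items the posterior is Beta(11+k, 25), with mean (11+k)/(11+25+k).
Set (11+k)/(36+k) > 0.82 and solve: k > (0.82·36 − 11)/(1 − 0.82) = 102.889.
The smallest integer exceeding 102.889 is 103.

k = 103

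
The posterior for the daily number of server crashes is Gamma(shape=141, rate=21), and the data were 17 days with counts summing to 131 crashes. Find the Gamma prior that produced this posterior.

Gamma(shape=10, rate=4)

A Gamma(α, β) prior (rate parametrization) on a Poisson rate with n observations summing to S gives posterior Gamma(α+S, β+n).
So α = 141 − 131 = 10 and β = 21 − 17 = 4.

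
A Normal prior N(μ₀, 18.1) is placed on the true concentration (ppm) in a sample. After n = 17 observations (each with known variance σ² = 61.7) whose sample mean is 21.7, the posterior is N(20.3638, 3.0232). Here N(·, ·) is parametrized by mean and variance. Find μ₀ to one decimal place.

With known observation variance, the Normal–Normal posterior has precision τ_n = τ₀ + n/σ² and mean μ_n = (τ₀μ₀ + (n/σ²)x̄)/τ_n.
Here τ₀ = 1/18.1 = 0.055249 and τ_data = 17/61.7 = 0.275527, so τ_n = 0.330776.
Rearranging for μ₀: μ₀ = (μ_n·τ_n − τ_data·x̄)/τ₀ = (20.3638·0.330776 − 0.275527·21.7) / 0.055249 = 0.756920/0.055249 ≈ 13.7.

μ₀ = 13.7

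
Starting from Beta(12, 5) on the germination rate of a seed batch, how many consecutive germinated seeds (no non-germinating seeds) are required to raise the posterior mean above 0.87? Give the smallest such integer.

k = 22

After k germinated seeds and 0 non-germinating seeds the posterior is Beta(12+k, 5), with mean (12+k)/(12+5+k).
Set (12+k)/(17+k) > 0.87 and solve: k > (0.87·17 − 12)/(1 − 0.87) = 21.462.
The smallest integer exceeding 21.462 is 22.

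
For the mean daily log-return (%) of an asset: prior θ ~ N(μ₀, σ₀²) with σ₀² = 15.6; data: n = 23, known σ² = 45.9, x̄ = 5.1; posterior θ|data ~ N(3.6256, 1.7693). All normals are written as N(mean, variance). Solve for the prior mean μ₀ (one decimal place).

μ₀ = -7.9

With known observation variance, the Normal–Normal posterior has precision τ_n = τ₀ + n/σ² and mean μ_n = (τ₀μ₀ + (n/σ²)x̄)/τ_n.
Here τ₀ = 1/15.6 = 0.064103 and τ_data = 23/45.9 = 0.501089, so τ_n = 0.565192.
Rearranging for μ₀: μ₀ = (μ_n·τ_n − τ_data·x̄)/τ₀ = (3.6256·0.565192 − 0.501089·5.1) / 0.064103 = -0.506394/0.064103 ≈ -7.9.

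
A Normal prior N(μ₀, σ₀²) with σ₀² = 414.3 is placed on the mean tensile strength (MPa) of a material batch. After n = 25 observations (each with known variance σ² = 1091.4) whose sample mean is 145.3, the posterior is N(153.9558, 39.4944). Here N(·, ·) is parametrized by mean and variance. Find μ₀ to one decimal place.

μ₀ = 236.1

With known observation variance, the Normal–Normal posterior has precision τ_n = τ₀ + n/σ² and mean μ_n = (τ₀μ₀ + (n/σ²)x̄)/τ_n.
Here τ₀ = 1/414.3 = 0.002414 and τ_data = 25/1091.4 = 0.022906, so τ_n = 0.025320.
Rearranging for μ₀: μ₀ = (μ_n·τ_n − τ_data·x̄)/τ₀ = (153.9558·0.025320 − 0.022906·145.3) / 0.002414 = 0.569919/0.002414 ≈ 236.1.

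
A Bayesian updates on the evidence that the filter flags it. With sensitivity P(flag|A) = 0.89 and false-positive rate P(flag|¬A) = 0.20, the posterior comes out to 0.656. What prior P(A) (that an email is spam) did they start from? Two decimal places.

P(A) = 0.30

In odds form, posterior odds = prior odds × likelihood ratio, so prior odds = posterior odds ÷ LR.
Posterior odds = 0.656/(1−0.656) = 1.9070. LR = 0.89/0.20 = 4.4500.
Prior odds = 1.9070/4.4500 = 0.4285, so P(A) = 0.4285/(1+0.4285) ≈ 0.30.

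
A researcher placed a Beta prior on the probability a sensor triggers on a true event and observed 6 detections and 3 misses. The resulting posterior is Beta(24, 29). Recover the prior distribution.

Beta(18, 26)

Under Beta–binomial conjugacy the posterior parameters are (a+s, b+f).
So a = 24 − 6 = 18 and b = 29 − 3 = 26.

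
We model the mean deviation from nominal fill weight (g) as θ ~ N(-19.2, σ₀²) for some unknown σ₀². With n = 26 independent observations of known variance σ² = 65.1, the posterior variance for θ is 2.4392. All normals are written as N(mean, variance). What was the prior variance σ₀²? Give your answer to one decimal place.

Posterior precision equals prior precision plus data precision: 1/σ_n² = 1/σ₀² + n/σ².
So 1/σ₀² = 1/2.4392 − 26/65.1 = 0.409970 − 0.399386 = 0.010584.
Hence σ₀² = 1/0.010584 ≈ 94.5.

σ₀² = 94.5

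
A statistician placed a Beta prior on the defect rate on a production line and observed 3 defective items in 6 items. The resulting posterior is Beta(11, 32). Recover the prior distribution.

Beta(8, 29)

Under Beta–binomial conjugacy the posterior parameters are (a+s, b+f).
Subtract the data counts: 11−3=8, 32−3=29.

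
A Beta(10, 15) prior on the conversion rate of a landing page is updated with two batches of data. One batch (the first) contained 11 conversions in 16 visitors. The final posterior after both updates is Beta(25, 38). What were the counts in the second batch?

4 conversions and 18 bounces

Because Beta–binomial updating is additive in the counts, the combined data contributed (α_post−α_prior, β_post−β_prior) successes and failures.
Total across both batches: 25−10=15 conversions, 38−15=23 bounces.
Subtract the first batch: 15−11=4 conversions and 23−5=18 bounces.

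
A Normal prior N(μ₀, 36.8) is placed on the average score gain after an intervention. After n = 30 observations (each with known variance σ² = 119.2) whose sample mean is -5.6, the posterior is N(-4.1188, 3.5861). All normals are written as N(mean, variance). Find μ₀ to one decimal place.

μ₀ = 9.6

The posterior mean is a precision-weighted average: μ_n = (τ₀μ₀ + τ_data·x̄)/(τ₀+τ_data), with τ₀=1/σ₀² and τ_data=n/σ².
Here τ₀ = 1/36.8 = 0.027174 and τ_data = 30/119.2 = 0.251678, so τ_n = 0.278852.
Rearranging for μ₀: μ₀ = (μ_n·τ_n − τ_data·x̄)/τ₀ = (-4.1188·0.278852 − 0.251678·-5.6) / 0.027174 = 0.260861/0.027174 ≈ 9.6.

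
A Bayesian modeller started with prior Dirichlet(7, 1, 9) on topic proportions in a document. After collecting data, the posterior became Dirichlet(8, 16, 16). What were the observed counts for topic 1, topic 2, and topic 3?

counts (1, 15, 7)

For a Dirichlet(α) prior with multinomial counts c, the posterior is Dirichlet(α + c) componentwise.
Counts are posterior − prior componentwise: 8−7=1, 16−1=15, 16−9=7.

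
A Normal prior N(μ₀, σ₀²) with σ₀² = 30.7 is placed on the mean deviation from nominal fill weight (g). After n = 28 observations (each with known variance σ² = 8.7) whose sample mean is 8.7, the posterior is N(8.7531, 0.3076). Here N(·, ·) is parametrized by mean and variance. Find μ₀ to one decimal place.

With known observation variance, the Normal–Normal posterior has precision τ_n = τ₀ + n/σ² and mean μ_n = (τ₀μ₀ + (n/σ²)x̄)/τ_n.
Here τ₀ = 1/30.7 = 0.032573 and τ_data = 28/8.7 = 3.218391, so τ_n = 3.250964.
Rearranging for μ₀: μ₀ = (μ_n·τ_n − τ_data·x̄)/τ₀ = (8.7531·3.250964 − 3.218391·8.7) / 0.032573 = 0.456011/0.032573 ≈ 14.0.

μ₀ = 14.0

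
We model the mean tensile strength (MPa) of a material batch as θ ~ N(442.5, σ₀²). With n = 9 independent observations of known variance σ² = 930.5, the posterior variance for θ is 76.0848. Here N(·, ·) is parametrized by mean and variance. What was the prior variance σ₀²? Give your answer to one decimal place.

σ₀² = 288.1

Posterior precision equals prior precision plus data precision: 1/σ_n² = 1/σ₀² + n/σ².
So 1/σ₀² = 1/76.0848 − 9/930.5 = 0.013143 − 0.009672 = 0.003471.
Hence σ₀² = 1/0.003471 ≈ 288.1.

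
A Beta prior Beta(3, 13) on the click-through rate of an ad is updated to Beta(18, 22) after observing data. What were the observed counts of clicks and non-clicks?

15 clicks and 9 non-clicks

Under Beta–binomial conjugacy the posterior parameters are (a+s, b+f).
So s = 18 − 3 = 15 and f = 22 − 13 = 9.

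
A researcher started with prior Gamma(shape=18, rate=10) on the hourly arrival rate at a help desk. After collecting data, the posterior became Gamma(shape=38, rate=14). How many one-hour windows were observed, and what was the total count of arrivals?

n = 4 one-hour windows with total 20 arrivals

A Gamma(α, β) prior (rate parametrization) on a Poisson rate with n observations summing to S gives posterior Gamma(α+S, β+n).
Matching: Σxᵢ = 38 − 18 = 20 and n = 14 − 10 = 4.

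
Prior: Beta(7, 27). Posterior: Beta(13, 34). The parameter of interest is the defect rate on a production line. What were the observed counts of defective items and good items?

Under Beta–binomial conjugacy the posterior parameters are (α+s, β+f).
Match parameters: s=13−7=6, f=34−27=7.

6 defective items and 7 good items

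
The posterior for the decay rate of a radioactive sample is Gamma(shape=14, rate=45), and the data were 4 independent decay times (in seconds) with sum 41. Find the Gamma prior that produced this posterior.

Gamma(shape=10, rate=4)

For an exponential likelihood with a Gamma(α, β) prior on the rate, n observations with total T give posterior Gamma(α+n, β+T).
So α = 14 − 4 = 10 and β = 45 − 41 = 4.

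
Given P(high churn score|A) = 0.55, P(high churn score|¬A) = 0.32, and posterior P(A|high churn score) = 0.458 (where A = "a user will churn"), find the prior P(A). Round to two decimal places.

In odds form, posterior odds = prior odds × likelihood ratio, so prior odds = posterior odds ÷ LR.
Posterior odds = 0.458/(1−0.458) = 0.8450. LR = 0.55/0.32 = 1.7188.
Prior odds = 0.8450/1.7188 = 0.4916, so P(A) = 0.4916/(1+0.4916) ≈ 0.33.

P(A) = 0.33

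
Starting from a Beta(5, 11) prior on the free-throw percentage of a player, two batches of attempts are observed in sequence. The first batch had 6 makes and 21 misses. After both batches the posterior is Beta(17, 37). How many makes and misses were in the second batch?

Sequential conjugate updates are equivalent to a single update on the pooled data, so total successes = posterior α − prior α and total failures = posterior β − prior β.
Total across both batches: 17−5=12 makes, 37−11=26 misses.
Subtract the first batch: 12−6=6 makes and 26−21=5 misses.

6 makes and 5 misses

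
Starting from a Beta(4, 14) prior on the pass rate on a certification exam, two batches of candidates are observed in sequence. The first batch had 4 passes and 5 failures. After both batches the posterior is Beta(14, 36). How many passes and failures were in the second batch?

Because Beta–binomial updating is additive in the counts, the combined data contributed (α_post−α_prior, β_post−β_prior) successes and failures.
Total across both batches: 14−4=10 passes, 36−14=22 failures.
Subtract the first batch: 10−4=6 passes and 22−5=17 failures.

6 passes and 17 failures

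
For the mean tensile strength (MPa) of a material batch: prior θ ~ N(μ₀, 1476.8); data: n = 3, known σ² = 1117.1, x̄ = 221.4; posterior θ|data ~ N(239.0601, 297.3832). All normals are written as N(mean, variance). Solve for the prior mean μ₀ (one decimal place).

μ₀ = 309.1

With known observation variance, the Normal–Normal posterior has precision τ_n = τ₀ + n/σ² and mean μ_n = (τ₀μ₀ + (n/σ²)x̄)/τ_n.
Here τ₀ = 1/1476.8 = 0.000677 and τ_data = 3/1117.1 = 0.002686, so τ_n = 0.003363.
Rearranging for μ₀: μ₀ = (μ_n·τ_n − τ_data·x̄)/τ₀ = (239.0601·0.003363 − 0.002686·221.4) / 0.000677 = 0.209279/0.000677 ≈ 309.1.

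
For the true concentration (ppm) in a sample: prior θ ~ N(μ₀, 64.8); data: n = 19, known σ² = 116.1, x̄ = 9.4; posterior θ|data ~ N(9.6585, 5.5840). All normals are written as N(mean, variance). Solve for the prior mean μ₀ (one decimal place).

μ₀ = 12.4

With known observation variance, the Normal–Normal posterior has precision τ_n = τ₀ + n/σ² and mean μ_n = (τ₀μ₀ + (n/σ²)x̄)/τ_n.
Here τ₀ = 1/64.8 = 0.015432 and τ_data = 19/116.1 = 0.163652, so τ_n = 0.179084.
Rearranging for μ₀: μ₀ = (μ_n·τ_n − τ_data·x̄)/τ₀ = (9.6585·0.179084 − 0.163652·9.4) / 0.015432 = 0.191354/0.015432 ≈ 12.4.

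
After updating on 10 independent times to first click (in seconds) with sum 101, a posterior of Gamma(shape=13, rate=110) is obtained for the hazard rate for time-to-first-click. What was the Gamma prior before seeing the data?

Gamma–exponential conjugacy: posterior shape = α + n, posterior rate = β + Σtᵢ.
So α = 13 − 10 = 3 and β = 110 − 101 = 9.

Gamma(shape=3, rate=9)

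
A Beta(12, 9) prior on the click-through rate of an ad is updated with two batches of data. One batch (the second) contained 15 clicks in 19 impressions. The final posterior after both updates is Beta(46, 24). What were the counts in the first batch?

19 clicks and 11 non-clicks

Because Beta–binomial updating is additive in the counts, the combined data contributed (α_post−α_prior, β_post−β_prior) successes and failures.
Total across both batches: 46−12=34 clicks, 24−9=15 non-clicks.
Subtract the second batch: 34−15=19 clicks and 15−4=11 non-clicks.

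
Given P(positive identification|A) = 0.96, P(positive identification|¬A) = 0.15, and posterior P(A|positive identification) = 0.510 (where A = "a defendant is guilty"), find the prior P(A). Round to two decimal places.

P(A) = 0.14

In odds form, posterior odds = prior odds × likelihood ratio, so prior odds = posterior odds ÷ LR.
Posterior odds = 0.510/(1−0.510) = 1.0408. LR = 0.96/0.15 = 6.4000.
Prior odds = 1.0408/6.4000 = 0.1626, so P(A) = 0.1626/(1+0.1626) ≈ 0.14.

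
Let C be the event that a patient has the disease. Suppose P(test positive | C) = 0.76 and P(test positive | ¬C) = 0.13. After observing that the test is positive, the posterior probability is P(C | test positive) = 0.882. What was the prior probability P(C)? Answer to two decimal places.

Bayes' rule in odds form gives O(C|E) = O(C)·[P(E|C)/P(E|¬C)], hence O(C) = O(C|E)/LR.
Posterior odds = 0.882/(1−0.882) = 7.4746. LR = 0.76/0.13 = 5.8462.
Prior odds = 7.4746/5.8462 = 1.2785, so P(C) = 1.2785/(1+1.2785) ≈ 0.56.

P(C) = 0.56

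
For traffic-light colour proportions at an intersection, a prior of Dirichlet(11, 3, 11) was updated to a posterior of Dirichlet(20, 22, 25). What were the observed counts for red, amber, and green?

counts (9, 19, 14)

For a Dirichlet(α) prior with multinomial counts c, the posterior is Dirichlet(α + c) componentwise.
Counts are posterior − prior componentwise: 20−11=9, 22−3=19, 25−11=14.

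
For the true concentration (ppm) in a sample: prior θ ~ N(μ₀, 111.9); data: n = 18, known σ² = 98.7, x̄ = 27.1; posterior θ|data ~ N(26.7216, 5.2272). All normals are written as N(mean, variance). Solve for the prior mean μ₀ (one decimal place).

The posterior mean is a precision-weighted average: μ_n = (τ₀μ₀ + τ_data·x̄)/(τ₀+τ_data), with τ₀=1/σ₀² and τ_data=n/σ².
Here τ₀ = 1/111.9 = 0.008937 and τ_data = 18/98.7 = 0.182371, so τ_n = 0.191308.
Rearranging for μ₀: μ₀ = (μ_n·τ_n − τ_data·x̄)/τ₀ = (26.7216·0.191308 − 0.182371·27.1) / 0.008937 = 0.169802/0.008937 ≈ 19.0.

μ₀ = 19.0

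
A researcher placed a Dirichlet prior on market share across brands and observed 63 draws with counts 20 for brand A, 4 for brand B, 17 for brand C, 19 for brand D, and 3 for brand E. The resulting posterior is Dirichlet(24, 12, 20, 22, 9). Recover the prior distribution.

Dirichlet(4, 8, 3, 3, 6)

For a Dirichlet(α) prior with multinomial counts c, the posterior is Dirichlet(α + c) componentwise.
Subtract each count from the matching posterior parameter: 24−20=4, 12−4=8, 20−17=3, 22−19=3, 9−3=6.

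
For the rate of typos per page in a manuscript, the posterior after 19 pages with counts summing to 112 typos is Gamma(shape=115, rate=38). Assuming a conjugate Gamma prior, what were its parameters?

Gamma(shape=3, rate=19)

A Gamma(α, β) prior (rate parametrization) on a Poisson rate with n observations summing to S gives posterior Gamma(α+S, β+n).
So α = 115 − 112 = 3 and β = 38 − 19 = 19.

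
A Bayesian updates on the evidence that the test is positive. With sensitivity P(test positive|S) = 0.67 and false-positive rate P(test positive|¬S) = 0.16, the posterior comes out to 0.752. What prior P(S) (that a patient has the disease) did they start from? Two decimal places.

Bayes' rule in odds form gives O(S|E) = O(S)·[P(E|S)/P(E|¬S)], hence O(S) = O(S|E)/LR.
Posterior odds = 0.752/(1−0.752) = 3.0323. LR = 0.67/0.16 = 4.1875.
Prior odds = 3.0323/4.1875 = 0.7241, so P(S) = 0.7241/(1+0.7241) ≈ 0.42.

P(S) = 0.42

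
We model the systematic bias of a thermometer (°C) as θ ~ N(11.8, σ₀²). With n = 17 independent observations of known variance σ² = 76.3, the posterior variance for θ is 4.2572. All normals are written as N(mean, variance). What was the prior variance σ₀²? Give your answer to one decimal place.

σ₀² = 82.7

For the Normal–Normal model with known σ², precisions add: τ_n = τ₀ + n/σ².
So 1/σ₀² = 1/4.2572 − 17/76.3 = 0.234896 − 0.222805 = 0.012091.
Hence σ₀² = 1/0.012091 ≈ 82.7.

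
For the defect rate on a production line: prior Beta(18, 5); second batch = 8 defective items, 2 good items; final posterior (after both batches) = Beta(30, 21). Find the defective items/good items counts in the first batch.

Because Beta–binomial updating is additive in the counts, the combined data contributed (α_post−α_prior, β_post−β_prior) successes and failures.
Total across both batches: 30−18=12 defective items, 21−5=16 good items.
Subtract the second batch: 12−8=4 defective items and 16−2=14 good items.

4 defective items and 14 good items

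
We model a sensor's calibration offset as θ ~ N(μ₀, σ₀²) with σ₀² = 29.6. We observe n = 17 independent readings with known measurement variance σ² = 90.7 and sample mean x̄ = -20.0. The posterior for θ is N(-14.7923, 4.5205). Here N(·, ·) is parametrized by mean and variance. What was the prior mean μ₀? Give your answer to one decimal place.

μ₀ = 14.1

The posterior mean is a precision-weighted average: μ_n = (τ₀μ₀ + τ_data·x̄)/(τ₀+τ_data), with τ₀=1/σ₀² and τ_data=n/σ².
Here τ₀ = 1/29.6 = 0.033784 and τ_data = 17/90.7 = 0.187431, so τ_n = 0.221215.
Rearranging for μ₀: μ₀ = (μ_n·τ_n − τ_data·x̄)/τ₀ = (-14.7923·0.221215 − 0.187431·-20.0) / 0.033784 = 0.476341/0.033784 ≈ 14.1.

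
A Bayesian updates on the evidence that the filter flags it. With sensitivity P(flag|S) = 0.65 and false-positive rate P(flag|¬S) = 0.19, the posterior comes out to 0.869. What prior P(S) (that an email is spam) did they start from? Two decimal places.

P(S) = 0.66

In odds form, posterior odds = prior odds × likelihood ratio, so prior odds = posterior odds ÷ LR.
Posterior odds = 0.869/(1−0.869) = 6.6336. LR = 0.65/0.19 = 3.4211.
Prior odds = 6.6336/3.4211 = 1.9390, so P(S) = 1.9390/(1+1.9390) ≈ 0.66.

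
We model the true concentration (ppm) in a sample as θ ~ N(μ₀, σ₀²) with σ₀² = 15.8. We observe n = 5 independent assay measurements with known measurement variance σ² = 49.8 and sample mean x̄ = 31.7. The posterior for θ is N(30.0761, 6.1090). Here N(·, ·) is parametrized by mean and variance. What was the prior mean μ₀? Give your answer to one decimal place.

μ₀ = 27.5

With known observation variance, the Normal–Normal posterior has precision τ_n = τ₀ + n/σ² and mean μ_n = (τ₀μ₀ + (n/σ²)x̄)/τ_n.
Here τ₀ = 1/15.8 = 0.063291 and τ_data = 5/49.8 = 0.100402, so τ_n = 0.163693.
Rearranging for μ₀: μ₀ = (μ_n·τ_n − τ_data·x̄)/τ₀ = (30.0761·0.163693 − 0.100402·31.7) / 0.063291 = 1.740504/0.063291 ≈ 27.5.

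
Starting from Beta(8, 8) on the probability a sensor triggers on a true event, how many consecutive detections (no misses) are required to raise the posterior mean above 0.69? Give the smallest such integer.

After k detections and 0 misses the posterior is Beta(8+k, 8), with mean (8+k)/(8+8+k).
Set (8+k)/(16+k) > 0.69 and solve: k > (0.69·16 − 8)/(1 − 0.69) = 9.806.
The smallest integer exceeding 9.806 is 10, and checking k=10: (18)/(26) = 0.6923 > 0.69.

k = 10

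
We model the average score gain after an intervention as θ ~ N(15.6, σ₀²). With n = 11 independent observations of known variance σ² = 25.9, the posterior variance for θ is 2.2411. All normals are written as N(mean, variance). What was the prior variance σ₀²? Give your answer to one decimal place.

σ₀² = 46.5

Posterior precision equals prior precision plus data precision: 1/σ_n² = 1/σ₀² + n/σ².
So 1/σ₀² = 1/2.2411 − 11/25.9 = 0.446209 − 0.424710 = 0.021499.
Hence σ₀² = 1/0.021499 ≈ 46.5.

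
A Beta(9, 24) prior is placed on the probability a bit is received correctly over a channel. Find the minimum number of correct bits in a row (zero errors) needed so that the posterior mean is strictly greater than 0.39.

After k correct bits and 0 errors the posterior is Beta(9+k, 24), with mean (9+k)/(9+24+k).
Set (9+k)/(33+k) > 0.39 and solve: k > (0.39·33 − 9)/(1 − 0.39) = 6.344.
The smallest integer exceeding 6.344 is 7.

k = 7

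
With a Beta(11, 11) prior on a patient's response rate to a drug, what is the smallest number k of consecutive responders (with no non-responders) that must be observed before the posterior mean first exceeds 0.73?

k = 19

After k responders and 0 non-responders the posterior is Beta(11+k, 11), with mean (11+k)/(11+11+k).
Set (11+k)/(22+k) > 0.73 and solve: k > (0.73·22 − 11)/(1 − 0.73) = 18.741.
The smallest integer exceeding 18.741 is 19.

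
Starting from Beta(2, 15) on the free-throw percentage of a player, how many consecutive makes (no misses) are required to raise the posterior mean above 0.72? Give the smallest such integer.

After k makes and 0 misses the posterior is Beta(2+k, 15), with mean (2+k)/(2+15+k).
Set (2+k)/(17+k) > 0.72 and solve: k > (0.72·17 − 2)/(1 − 0.72) = 36.571.
The smallest integer exceeding 36.571 is 37, and checking k=37: (39)/(54) = 0.7222 > 0.72.

k = 37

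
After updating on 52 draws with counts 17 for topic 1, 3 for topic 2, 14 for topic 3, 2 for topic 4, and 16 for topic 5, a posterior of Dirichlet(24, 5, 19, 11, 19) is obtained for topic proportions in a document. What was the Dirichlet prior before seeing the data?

For a Dirichlet(α) prior with multinomial counts c, the posterior is Dirichlet(α + c) componentwise.
Subtract each count from the matching posterior parameter: 24−17=7, 5−3=2, 19−14=5, 11−2=9, 19−16=3.

Dirichlet(7, 2, 5, 9, 3)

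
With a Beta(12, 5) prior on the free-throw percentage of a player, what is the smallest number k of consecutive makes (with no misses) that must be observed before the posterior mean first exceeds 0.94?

After k makes and 0 misses the posterior is Beta(12+k, 5), with mean (12+k)/(12+5+k).
Set (12+k)/(17+k) > 0.94 and solve: k > (0.94·17 − 12)/(1 − 0.94) = 66.333.
The smallest integer exceeding 66.333 is 67.

k = 67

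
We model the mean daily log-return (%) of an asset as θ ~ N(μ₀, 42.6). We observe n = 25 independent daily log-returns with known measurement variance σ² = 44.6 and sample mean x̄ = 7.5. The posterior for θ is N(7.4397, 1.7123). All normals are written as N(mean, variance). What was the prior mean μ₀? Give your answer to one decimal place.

μ₀ = 6.0

The posterior mean is a precision-weighted average: μ_n = (τ₀μ₀ + τ_data·x̄)/(τ₀+τ_data), with τ₀=1/σ₀² and τ_data=n/σ².
Here τ₀ = 1/42.6 = 0.023474 and τ_data = 25/44.6 = 0.560538, so τ_n = 0.584012.
Rearranging for μ₀: μ₀ = (μ_n·τ_n − τ_data·x̄)/τ₀ = (7.4397·0.584012 − 0.560538·7.5) / 0.023474 = 0.140839/0.023474 ≈ 6.0.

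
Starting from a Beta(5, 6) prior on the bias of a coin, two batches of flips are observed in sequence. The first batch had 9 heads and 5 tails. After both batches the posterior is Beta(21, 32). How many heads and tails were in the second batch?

Because Beta–binomial updating is additive in the counts, the combined data contributed (α_post−α_prior, β_post−β_prior) successes and failures.
Total across both batches: 21−5=16 heads, 32−6=26 tails.
Subtract the first batch: 16−9=7 heads and 26−5=21 tails.

7 heads and 21 tails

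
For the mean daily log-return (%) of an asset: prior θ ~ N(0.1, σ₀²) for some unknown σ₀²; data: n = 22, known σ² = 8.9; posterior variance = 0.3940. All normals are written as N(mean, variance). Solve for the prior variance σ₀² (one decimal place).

σ₀² = 15.1

Posterior precision equals prior precision plus data precision: 1/σ_n² = 1/σ₀² + n/σ².
So 1/σ₀² = 1/0.3940 − 22/8.9 = 2.538071 − 2.471910 = 0.066161.
Hence σ₀² = 1/0.066161 ≈ 15.1.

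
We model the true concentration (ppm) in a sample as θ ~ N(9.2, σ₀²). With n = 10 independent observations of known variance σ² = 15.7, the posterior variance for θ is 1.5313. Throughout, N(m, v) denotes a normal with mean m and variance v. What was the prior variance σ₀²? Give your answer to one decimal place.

σ₀² = 62.1

Posterior precision equals prior precision plus data precision: 1/σ_n² = 1/σ₀² + n/σ².
So 1/σ₀² = 1/1.5313 − 10/15.7 = 0.653040 − 0.636943 = 0.016097.
Hence σ₀² = 1/0.016097 ≈ 62.1.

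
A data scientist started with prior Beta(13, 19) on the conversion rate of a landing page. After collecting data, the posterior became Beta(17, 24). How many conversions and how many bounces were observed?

4 conversions and 5 bounces

Under Beta–binomial conjugacy the posterior parameters are (a+s, b+f).
Match parameters: s=17−13=4, f=24−19=5.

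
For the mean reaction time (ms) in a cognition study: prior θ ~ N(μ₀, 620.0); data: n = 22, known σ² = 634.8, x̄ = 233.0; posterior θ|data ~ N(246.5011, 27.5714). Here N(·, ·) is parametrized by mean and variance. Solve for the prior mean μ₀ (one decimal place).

The posterior mean is a precision-weighted average: μ_n = (τ₀μ₀ + τ_data·x̄)/(τ₀+τ_data), with τ₀=1/σ₀² and τ_data=n/σ².
Here τ₀ = 1/620.0 = 0.001613 and τ_data = 22/634.8 = 0.034657, so τ_n = 0.036270.
Rearranging for μ₀: μ₀ = (μ_n·τ_n − τ_data·x̄)/τ₀ = (246.5011·0.036270 − 0.034657·233.0) / 0.001613 = 0.865514/0.001613 ≈ 536.6.

μ₀ = 536.6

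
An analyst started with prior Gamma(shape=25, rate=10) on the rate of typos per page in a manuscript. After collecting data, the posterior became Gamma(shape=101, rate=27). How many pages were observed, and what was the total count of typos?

n = 17 pages with total 76 typos

Gamma–Poisson conjugacy: posterior shape = α + Σxᵢ, posterior rate = β + n.
Matching: Σxᵢ = 101 − 25 = 76 and n = 27 − 10 = 17.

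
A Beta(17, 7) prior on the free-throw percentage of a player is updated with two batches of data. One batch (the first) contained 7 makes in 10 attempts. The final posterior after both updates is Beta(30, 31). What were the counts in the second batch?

Sequential conjugate updates are equivalent to a single update on the pooled data, so total successes = posterior α − prior α and total failures = posterior β − prior β.
Total across both batches: 30−17=13 makes, 31−7=24 misses.
Subtract the first batch: 13−7=6 makes and 24−3=21 misses.

6 makes and 21 misses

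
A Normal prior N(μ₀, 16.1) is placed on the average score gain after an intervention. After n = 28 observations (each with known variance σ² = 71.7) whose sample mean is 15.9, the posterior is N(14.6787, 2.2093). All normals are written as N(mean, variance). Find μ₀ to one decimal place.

μ₀ = 7.0

The posterior mean is a precision-weighted average: μ_n = (τ₀μ₀ + τ_data·x̄)/(τ₀+τ_data), with τ₀=1/σ₀² and τ_data=n/σ².
Here τ₀ = 1/16.1 = 0.062112 and τ_data = 28/71.7 = 0.390516, so τ_n = 0.452628.
Rearranging for μ₀: μ₀ = (μ_n·τ_n − τ_data·x̄)/τ₀ = (14.6787·0.452628 − 0.390516·15.9) / 0.062112 = 0.434786/0.062112 ≈ 7.0.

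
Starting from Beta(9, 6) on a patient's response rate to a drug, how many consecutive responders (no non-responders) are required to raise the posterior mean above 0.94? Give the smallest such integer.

k = 86

After k responders and 0 non-responders the posterior is Beta(9+k, 6), with mean (9+k)/(9+6+k).
Set (9+k)/(15+k) > 0.94 and solve: k > (0.94·15 − 9)/(1 − 0.94) = 85.000.
The smallest integer exceeding 85.000 is 86.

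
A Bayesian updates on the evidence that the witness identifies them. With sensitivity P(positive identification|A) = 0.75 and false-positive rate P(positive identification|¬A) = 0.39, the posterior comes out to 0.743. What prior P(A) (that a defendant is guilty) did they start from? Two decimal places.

P(A) = 0.60

In odds form, posterior odds = prior odds × likelihood ratio, so prior odds = posterior odds ÷ LR.
Posterior odds = 0.743/(1−0.743) = 2.8911. LR = 0.75/0.39 = 1.9231.
Prior odds = 2.8911/1.9231 = 1.5034, so P(A) = 1.5034/(1+1.5034) ≈ 0.60.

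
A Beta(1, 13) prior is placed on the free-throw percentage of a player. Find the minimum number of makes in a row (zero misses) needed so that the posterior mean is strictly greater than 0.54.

k = 15

After k makes and 0 misses the posterior is Beta(1+k, 13), with mean (1+k)/(1+13+k).
Set (1+k)/(14+k) > 0.54 and solve: k > (0.54·14 − 1)/(1 − 0.54) = 14.261.
The smallest integer exceeding 14.261 is 15.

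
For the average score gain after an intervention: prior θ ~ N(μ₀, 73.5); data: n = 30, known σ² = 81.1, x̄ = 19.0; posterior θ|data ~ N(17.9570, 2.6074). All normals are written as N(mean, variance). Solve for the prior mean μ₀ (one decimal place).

μ₀ = -10.4

The posterior mean is a precision-weighted average: μ_n = (τ₀μ₀ + τ_data·x̄)/(τ₀+τ_data), with τ₀=1/σ₀² and τ_data=n/σ².
Here τ₀ = 1/73.5 = 0.013605 and τ_data = 30/81.1 = 0.369914, so τ_n = 0.383519.
Rearranging for μ₀: μ₀ = (μ_n·τ_n − τ_data·x̄)/τ₀ = (17.9570·0.383519 − 0.369914·19.0) / 0.013605 = -0.141515/0.013605 ≈ -10.4.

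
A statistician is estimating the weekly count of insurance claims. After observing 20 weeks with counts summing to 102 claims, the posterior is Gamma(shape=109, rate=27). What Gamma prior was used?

A Gamma(α, β) prior (rate parametrization) on a Poisson rate with n observations summing to S gives posterior Gamma(α+S, β+n).
So α = 109 − 102 = 7 and β = 27 − 20 = 7.

Gamma(shape=7, rate=7)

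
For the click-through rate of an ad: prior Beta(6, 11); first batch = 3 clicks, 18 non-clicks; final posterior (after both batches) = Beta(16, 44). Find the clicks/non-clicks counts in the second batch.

Because Beta–binomial updating is additive in the counts, the combined data contributed (α_post−α_prior, β_post−β_prior) successes and failures.
Total across both batches: 16−6=10 clicks, 44−11=33 non-clicks.
Subtract the first batch: 10−3=7 clicks and 33−18=15 non-clicks.

7 clicks and 15 non-clicks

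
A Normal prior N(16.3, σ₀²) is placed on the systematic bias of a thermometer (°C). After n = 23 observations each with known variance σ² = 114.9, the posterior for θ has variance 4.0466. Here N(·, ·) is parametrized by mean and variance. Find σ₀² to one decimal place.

For the Normal–Normal model with known σ², precisions add: τ_n = τ₀ + n/σ².
So 1/σ₀² = 1/4.0466 − 23/114.9 = 0.247121 − 0.200174 = 0.046947.
Hence σ₀² = 1/0.046947 ≈ 21.3.

σ₀² = 21.3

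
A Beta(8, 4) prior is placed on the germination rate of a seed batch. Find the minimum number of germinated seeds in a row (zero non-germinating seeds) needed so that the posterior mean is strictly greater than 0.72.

k = 3

After k germinated seeds and 0 non-germinating seeds the posterior is Beta(8+k, 4), with mean (8+k)/(8+4+k).
Set (8+k)/(12+k) > 0.72 and solve: k > (0.72·12 − 8)/(1 − 0.72) = 2.286.
The smallest integer exceeding 2.286 is 3, and checking k=3: (11)/(15) = 0.7333 > 0.72.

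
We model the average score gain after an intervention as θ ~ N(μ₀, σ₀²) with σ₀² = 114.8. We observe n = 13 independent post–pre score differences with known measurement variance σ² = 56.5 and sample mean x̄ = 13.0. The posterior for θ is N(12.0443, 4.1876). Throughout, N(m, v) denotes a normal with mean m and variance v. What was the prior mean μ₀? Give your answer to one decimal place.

μ₀ = -13.2

The posterior mean is a precision-weighted average: μ_n = (τ₀μ₀ + τ_data·x̄)/(τ₀+τ_data), with τ₀=1/σ₀² and τ_data=n/σ².
Here τ₀ = 1/114.8 = 0.008711 and τ_data = 13/56.5 = 0.230088, so τ_n = 0.238799.
Rearranging for μ₀: μ₀ = (μ_n·τ_n − τ_data·x̄)/τ₀ = (12.0443·0.238799 − 0.230088·13.0) / 0.008711 = -0.114977/0.008711 ≈ -13.2.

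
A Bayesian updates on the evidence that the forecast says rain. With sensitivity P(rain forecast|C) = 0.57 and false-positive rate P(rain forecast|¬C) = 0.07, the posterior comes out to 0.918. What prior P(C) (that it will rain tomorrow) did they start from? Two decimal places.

P(C) = 0.58

In odds form, posterior odds = prior odds × likelihood ratio, so prior odds = posterior odds ÷ LR.
Posterior odds = 0.918/(1−0.918) = 11.1951. LR = 0.57/0.07 = 8.1429.
Prior odds = 11.1951/8.1429 = 1.3748, so P(C) = 1.3748/(1+1.3748) ≈ 0.58.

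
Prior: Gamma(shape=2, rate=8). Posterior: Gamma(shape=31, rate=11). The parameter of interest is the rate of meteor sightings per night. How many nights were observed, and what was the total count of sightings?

n = 3 nights with total 29 sightings

Gamma–Poisson conjugacy: posterior shape = α + Σxᵢ, posterior rate = β + n.
Matching: Σxᵢ = 31 − 2 = 29 and n = 11 − 8 = 3.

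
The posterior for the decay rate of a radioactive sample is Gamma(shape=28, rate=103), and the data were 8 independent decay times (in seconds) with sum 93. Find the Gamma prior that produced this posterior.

Gamma(shape=20, rate=10)

Gamma–exponential conjugacy: posterior shape = α + n, posterior rate = β + Σtᵢ.
So α = 28 − 8 = 20 and β = 103 − 93 = 10.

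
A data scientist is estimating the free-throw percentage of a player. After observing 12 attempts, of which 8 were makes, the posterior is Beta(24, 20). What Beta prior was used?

Beta(16, 16)

Under Beta–binomial conjugacy the posterior parameters are (a+s, b+f).
Subtract the data counts: 24−8=16, 20−4=16.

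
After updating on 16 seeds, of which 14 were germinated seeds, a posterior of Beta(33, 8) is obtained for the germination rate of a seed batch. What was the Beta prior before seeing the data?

Beta(19, 6)

Beta is conjugate to the binomial likelihood: posterior = Beta(a+s, b+f).
So a = 33 − 14 = 19 and b = 8 − 2 = 6.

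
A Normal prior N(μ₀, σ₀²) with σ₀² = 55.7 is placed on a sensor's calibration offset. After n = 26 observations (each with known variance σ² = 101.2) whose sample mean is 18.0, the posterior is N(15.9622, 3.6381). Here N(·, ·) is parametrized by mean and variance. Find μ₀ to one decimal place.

μ₀ = -13.2

With known observation variance, the Normal–Normal posterior has precision τ_n = τ₀ + n/σ² and mean μ_n = (τ₀μ₀ + (n/σ²)x̄)/τ_n.
Here τ₀ = 1/55.7 = 0.017953 and τ_data = 26/101.2 = 0.256917, so τ_n = 0.274870.
Rearranging for μ₀: μ₀ = (μ_n·τ_n − τ_data·x̄)/τ₀ = (15.9622·0.274870 − 0.256917·18.0) / 0.017953 = -0.236976/0.017953 ≈ -13.2.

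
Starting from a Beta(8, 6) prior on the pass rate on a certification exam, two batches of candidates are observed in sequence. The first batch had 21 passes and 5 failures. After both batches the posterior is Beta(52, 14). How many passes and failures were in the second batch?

Sequential conjugate updates are equivalent to a single update on the pooled data, so total successes = posterior α − prior α and total failures = posterior β − prior β.
Total across both batches: 52−8=44 passes, 14−6=8 failures.
Subtract the first batch: 44−21=23 passes and 8−5=3 failures.

23 passes and 3 failures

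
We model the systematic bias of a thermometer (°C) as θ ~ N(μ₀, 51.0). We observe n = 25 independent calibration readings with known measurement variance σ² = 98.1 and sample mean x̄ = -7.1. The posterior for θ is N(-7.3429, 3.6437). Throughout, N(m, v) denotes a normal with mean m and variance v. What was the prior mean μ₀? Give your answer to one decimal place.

μ₀ = -10.5

With known observation variance, the Normal–Normal posterior has precision τ_n = τ₀ + n/σ² and mean μ_n = (τ₀μ₀ + (n/σ²)x̄)/τ_n.
Here τ₀ = 1/51.0 = 0.019608 and τ_data = 25/98.1 = 0.254842, so τ_n = 0.274450.
Rearranging for μ₀: μ₀ = (μ_n·τ_n − τ_data·x̄)/τ₀ = (-7.3429·0.274450 − 0.254842·-7.1) / 0.019608 = -0.205881/0.019608 ≈ -10.5.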